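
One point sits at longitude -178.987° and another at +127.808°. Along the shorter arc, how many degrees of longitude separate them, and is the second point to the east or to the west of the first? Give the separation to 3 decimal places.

Raw difference: 127.808 − -178.987 = 306.795°.
Normalise into (−180°, 180°]: 306.795° − 360° = -53.205°.
Negative ⇒ the second point lies to the west; separation 53.205°.

53.205° west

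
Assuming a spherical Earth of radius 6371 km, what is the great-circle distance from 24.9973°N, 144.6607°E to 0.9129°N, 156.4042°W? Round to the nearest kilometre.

Δλ = -156.4042 − 144.6607 = -301.0649°; wrapped into (−180°, 180°]: 58.9351°.
Δφ = 0.9129 − 24.9973 = -24.0844°.
a = sin²(Δφ/2) + cos φ₁ · cos φ₂ · sin²(Δλ/2) = 0.262827.
c = 2·atan2(√a, √(1−a)) = 1.07658 rad → d = 6371·c ≈ 6858.86 km.

6859 km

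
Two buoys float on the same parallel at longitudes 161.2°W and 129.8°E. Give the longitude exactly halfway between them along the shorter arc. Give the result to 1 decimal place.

Signed shortest Δλ from -161.2° to +129.8° is -69.0°.
Midpoint longitude = -161.2° + (-69.0°)/2 = -161.2° − 34.5° = -195.7°.
Normalise into (−180°, 180°]: +164.3°.
(The naïve average (-161.2 + +129.8)/2 = -15.7° is on the wrong side of the globe.)

164.3°E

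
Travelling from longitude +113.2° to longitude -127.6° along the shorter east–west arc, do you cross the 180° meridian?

Yes

Naïve |-127.6 − 113.2| = 240.8° > 180°, so the shorter arc goes the other way round — across 180°.
Signed shortest Δλ = ((-127.6 − 113.2 + 180) mod 360) − 180 = 119.2°.
Going east by 119.2° from +113.2° passes through 180° before reaching -127.6°.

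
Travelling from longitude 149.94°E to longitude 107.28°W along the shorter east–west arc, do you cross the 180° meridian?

Yes

Naïve |-107.28 − 149.94| = 257.22° > 180°, so the shorter arc goes the other way round — across 180°.
Signed shortest Δλ = ((-107.28 − 149.94 + 180) mod 360) − 180 = 102.78°.
Going east by 102.78° from +149.94° passes through 180° before reaching -107.28°.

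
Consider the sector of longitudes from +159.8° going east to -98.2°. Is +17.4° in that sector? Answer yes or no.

Band width going east from +159.8° to -98.2°: ((-98.2 − 159.8) mod 360) = 102.0°.
Offset of +17.4° east of the west edge: ((17.4 − 159.8) mod 360) = 217.6°.
217.6° > 102.0° ⇒ outside.

No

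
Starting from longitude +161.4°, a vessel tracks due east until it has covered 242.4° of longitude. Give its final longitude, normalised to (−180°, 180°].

+43.8°

Start at +161.4°; shift +242.4° → +403.8°.
+403.8° lies outside (−180°, 180°]; subtract 360° → +43.8°.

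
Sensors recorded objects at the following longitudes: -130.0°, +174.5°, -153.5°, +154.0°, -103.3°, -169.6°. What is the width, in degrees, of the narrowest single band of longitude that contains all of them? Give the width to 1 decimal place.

Sort the longitudes: -169.6°, -153.5°, -130.0°, -103.3°, +154.0°, +174.5°.
Eastward gaps between consecutive values (wrapping around): 16.1°, 23.5°, 26.7°, 257.3°, 20.5°, 15.9°.
Largest gap = 257.3° ⇒ minimal covering band is its complement: 360° − 257.3° = 102.7°.
Band runs from +154.0° eastward to -103.3°, crossing the antimeridian.

102.7°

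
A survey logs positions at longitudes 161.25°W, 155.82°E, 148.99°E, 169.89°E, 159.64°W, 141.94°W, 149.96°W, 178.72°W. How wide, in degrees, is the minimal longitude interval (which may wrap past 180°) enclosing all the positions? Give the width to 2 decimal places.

69.07°

Sort the longitudes: -178.72°, -161.25°, -159.64°, -149.96°, -141.94°, +148.99°, +155.82°, +169.89°.
Eastward gaps between consecutive values (wrapping around): 17.47°, 1.61°, 9.68°, 8.02°, 290.93°, 6.83°, 14.07°, 11.39°.
Largest gap = 290.93° ⇒ minimal covering band is its complement: 360° − 290.93° = 69.07°.
Band runs from +148.99° eastward to -141.94°, crossing the antimeridian.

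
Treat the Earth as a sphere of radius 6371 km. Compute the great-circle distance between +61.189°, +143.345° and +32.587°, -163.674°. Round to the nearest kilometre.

4920 km

Δλ = -163.674 − 143.345 = -307.019°; wrapped into (−180°, 180°]: 52.981°.
Δφ = 32.587 − 61.189 = -28.602°.
a = sin²(Δφ/2) + cos φ₁ · cos φ₂ · sin²(Δλ/2) = 0.141806.
c = 2·atan2(√a, √(1−a)) = 0.77218 rad → d = 6371·c ≈ 4919.58 km.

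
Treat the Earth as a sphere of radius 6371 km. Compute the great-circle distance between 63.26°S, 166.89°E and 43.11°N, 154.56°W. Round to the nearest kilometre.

Δλ = -154.56 − 166.89 = -321.45°; wrapped into (−180°, 180°]: 38.55°.
Δφ = 43.11 − -63.26 = 106.37°.
a = sin²(Δφ/2) + cos φ₁ · cos φ₂ · sin²(Δλ/2) = 0.676713.
c = 2·atan2(√a, √(1−a)) = 1.93203 rad → d = 6371·c ≈ 12308.95 km.

12309 km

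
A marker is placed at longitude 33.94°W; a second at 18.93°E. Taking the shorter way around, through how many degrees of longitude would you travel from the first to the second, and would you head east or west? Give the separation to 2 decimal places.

52.87° east

Raw difference: 18.93 − -33.94 = 52.87°.
Normalise into (−180°, 180°]: 52.87° stays 52.87°.
Positive ⇒ the second point lies to the east; separation 52.87°.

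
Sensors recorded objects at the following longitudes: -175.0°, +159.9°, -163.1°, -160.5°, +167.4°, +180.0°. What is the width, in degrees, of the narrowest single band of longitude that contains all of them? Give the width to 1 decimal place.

39.6°

Sort the longitudes: -175.0°, -163.1°, -160.5°, +159.9°, +167.4°, +180.0°.
Eastward gaps between consecutive values (wrapping around): 11.9°, 2.6°, 320.4°, 7.5°, 12.6°, 5.0°.
Largest gap = 320.4° ⇒ minimal covering band is its complement: 360° − 320.4° = 39.6°.
Band runs from +159.9° eastward to -160.5°, crossing the antimeridian.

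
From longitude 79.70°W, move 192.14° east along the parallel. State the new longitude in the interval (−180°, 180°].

Start at -79.70°; shift +192.14° → +112.44°.
+112.44° already lies in (−180°, 180°].

112.44°E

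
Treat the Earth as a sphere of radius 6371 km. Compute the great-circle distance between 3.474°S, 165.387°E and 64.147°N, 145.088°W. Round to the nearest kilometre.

Δλ = -145.088 − 165.387 = -310.475°; wrapped into (−180°, 180°]: 49.525°.
Δφ = 64.147 − -3.474 = 67.621°.
a = sin²(Δφ/2) + cos φ₁ · cos φ₂ · sin²(Δλ/2) = 0.385998.
c = 2·atan2(√a, √(1−a)) = 1.34077 rad → d = 6371·c ≈ 8542.03 km.

8542 km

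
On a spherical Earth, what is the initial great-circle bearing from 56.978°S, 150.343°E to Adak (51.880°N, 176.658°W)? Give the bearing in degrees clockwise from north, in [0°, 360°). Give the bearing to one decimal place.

21.3°

Δλ = -176.658 − 150.343 = -327.001°; wrapped into (−180°, 180°]: 32.999°.
θ = atan2( sin Δλ · cos φ₂ , cos φ₁ · sin φ₂ − sin φ₁ · cos φ₂ · cos Δλ )
  = atan2(0.33620, 0.86282) = 21.289° → normalised to [0°, 360°): 21.289°.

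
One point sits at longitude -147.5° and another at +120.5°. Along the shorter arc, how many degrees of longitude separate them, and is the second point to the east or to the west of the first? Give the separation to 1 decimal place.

Raw difference: 120.5 − -147.5 = 268.0°.
Normalise into (−180°, 180°]: 268.0° − 360° = -92.0°.
Negative ⇒ the second point lies to the west; separation 92.0°.

92.0° west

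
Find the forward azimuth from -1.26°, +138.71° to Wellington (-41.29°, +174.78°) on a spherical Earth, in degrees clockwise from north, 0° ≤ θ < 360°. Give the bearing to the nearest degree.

146°

Δλ = 174.78 − 138.71 = 36.07°.
θ = atan2( sin Δλ · cos φ₂ , cos φ₁ · sin φ₂ − sin φ₁ · cos φ₂ · cos Δλ )
  = atan2(0.44239, -0.64636) = 145.611° → normalised to [0°, 360°): 145.611°.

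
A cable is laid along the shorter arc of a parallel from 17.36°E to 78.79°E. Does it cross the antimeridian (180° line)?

No

Signed shortest Δλ = ((78.79 − 17.36 + 180) mod 360) − 180 = 61.43°.
Going east by 61.43° from +17.36° reaches +78.79° without touching 180°.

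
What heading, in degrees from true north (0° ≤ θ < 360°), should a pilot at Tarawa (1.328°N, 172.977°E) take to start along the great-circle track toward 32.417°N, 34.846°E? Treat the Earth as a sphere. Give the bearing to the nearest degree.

314°

Δλ = 34.846 − 172.977 = -138.131°.
θ = atan2( sin Δλ · cos φ₂ , cos φ₁ · sin φ₂ − sin φ₁ · cos φ₂ · cos Δλ )
  = atan2(-0.56342, 0.55050) = -45.665° → normalised to [0°, 360°): 314.335°.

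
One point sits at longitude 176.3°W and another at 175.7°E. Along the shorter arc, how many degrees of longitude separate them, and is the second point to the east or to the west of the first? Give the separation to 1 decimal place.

8.0° west

Raw difference: 175.7 − -176.3 = 352.0°.
Normalise into (−180°, 180°]: 352.0° − 360° = -8.0°.
Negative ⇒ the second point lies to the west; separation 8.0°.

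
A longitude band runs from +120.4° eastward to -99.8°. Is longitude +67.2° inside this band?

Band width going east from +120.4° to -99.8°: ((-99.8 − 120.4) mod 360) = 139.8°.
Offset of +67.2° east of the west edge: ((67.2 − 120.4) mod 360) = 306.8°.
306.8° > 139.8° ⇒ outside.

No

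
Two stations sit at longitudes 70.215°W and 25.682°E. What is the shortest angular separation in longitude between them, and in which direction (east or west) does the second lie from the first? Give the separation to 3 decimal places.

Raw difference: 25.682 − -70.215 = 95.897°.
Normalise into (−180°, 180°]: 95.897° stays 95.897°.
Positive ⇒ the second point lies to the east; separation 95.897°.

95.897° east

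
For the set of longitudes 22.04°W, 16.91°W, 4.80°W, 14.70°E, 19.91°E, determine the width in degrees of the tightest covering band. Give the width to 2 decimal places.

Sort the longitudes: -22.04°, -16.91°, -4.80°, +14.70°, +19.91°.
Eastward gaps between consecutive values (wrapping around): 5.13°, 12.11°, 19.50°, 5.21°, 318.05°.
Largest gap = 318.05° ⇒ minimal covering band is its complement: 360° − 318.05° = 41.95°.
Band runs from -22.04° eastward to +19.91°.

41.95°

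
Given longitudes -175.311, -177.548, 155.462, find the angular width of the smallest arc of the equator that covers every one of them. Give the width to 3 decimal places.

29.227°

Sort the longitudes: -177.548°, -175.311°, +155.462°.
Eastward gaps between consecutive values (wrapping around): 2.237°, 330.773°, 26.990°.
Largest gap = 330.773° ⇒ minimal covering band is its complement: 360° − 330.773° = 29.227°.
Band runs from +155.462° eastward to -175.311°, crossing the antimeridian.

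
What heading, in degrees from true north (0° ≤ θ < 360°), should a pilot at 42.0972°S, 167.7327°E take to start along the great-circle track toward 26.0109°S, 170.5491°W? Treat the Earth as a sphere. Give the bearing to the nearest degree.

Δλ = -170.5491 − 167.7327 = -338.2818°; wrapped into (−180°, 180°]: 21.7182°.
θ = atan2( sin Δλ · cos φ₂ , cos φ₁ · sin φ₂ − sin φ₁ · cos φ₂ · cos Δλ )
  = atan2(0.33256, 0.23432) = 54.832° → normalised to [0°, 360°): 54.832°.

55°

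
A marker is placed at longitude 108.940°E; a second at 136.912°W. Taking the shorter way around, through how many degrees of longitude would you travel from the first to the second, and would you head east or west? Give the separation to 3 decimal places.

114.148° east

Raw difference: -136.912 − 108.940 = -245.852°.
Normalise into (−180°, 180°]: -245.852° + 360° = 114.148°.
Positive ⇒ the second point lies to the east; separation 114.148°.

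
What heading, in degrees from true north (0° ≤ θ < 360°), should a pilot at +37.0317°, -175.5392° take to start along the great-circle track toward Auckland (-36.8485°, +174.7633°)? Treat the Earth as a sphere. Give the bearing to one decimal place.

188.0°

Δλ = 174.7633 − -175.5392 = 350.3025°; wrapped into (−180°, 180°]: -9.6975°.
θ = atan2( sin Δλ · cos φ₂ , cos φ₁ · sin φ₂ − sin φ₁ · cos φ₂ · cos Δλ )
  = atan2(-0.13479, -0.95380) = -171.956° → normalised to [0°, 360°): 188.044°.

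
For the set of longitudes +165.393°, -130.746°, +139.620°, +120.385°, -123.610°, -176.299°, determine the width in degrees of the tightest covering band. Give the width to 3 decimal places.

Sort the longitudes: -176.299°, -130.746°, -123.610°, +120.385°, +139.620°, +165.393°.
Eastward gaps between consecutive values (wrapping around): 45.553°, 7.136°, 243.995°, 19.235°, 25.773°, 18.308°.
Largest gap = 243.995° ⇒ minimal covering band is its complement: 360° − 243.995° = 116.005°.
Band runs from +120.385° eastward to -123.610°, crossing the antimeridian.

116.005°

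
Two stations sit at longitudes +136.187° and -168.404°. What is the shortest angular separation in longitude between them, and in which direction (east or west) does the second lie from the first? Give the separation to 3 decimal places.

55.409° east

Raw difference: -168.404 − 136.187 = -304.591°.
Normalise into (−180°, 180°]: -304.591° + 360° = 55.409°.
Positive ⇒ the second point lies to the east; separation 55.409°.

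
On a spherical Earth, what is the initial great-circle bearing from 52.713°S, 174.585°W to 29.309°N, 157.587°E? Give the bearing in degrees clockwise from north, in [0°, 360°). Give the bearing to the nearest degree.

336°

Δλ = 157.587 − -174.585 = 332.172°; wrapped into (−180°, 180°]: -27.828°.
θ = atan2( sin Δλ · cos φ₂ , cos φ₁ · sin φ₂ − sin φ₁ · cos φ₂ · cos Δλ )
  = atan2(-0.40706, 0.91009) = -24.098° → normalised to [0°, 360°): 335.902°.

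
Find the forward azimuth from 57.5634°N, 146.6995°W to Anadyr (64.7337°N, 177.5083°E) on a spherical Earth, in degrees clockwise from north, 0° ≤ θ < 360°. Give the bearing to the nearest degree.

Δλ = 177.5083 − -146.6995 = 324.2078°; wrapped into (−180°, 180°]: -35.7922°.
θ = atan2( sin Δλ · cos φ₂ , cos φ₁ · sin φ₂ − sin φ₁ · cos φ₂ · cos Δλ )
  = atan2(-0.24963, 0.19285) = -52.312° → normalised to [0°, 360°): 307.688°.

308°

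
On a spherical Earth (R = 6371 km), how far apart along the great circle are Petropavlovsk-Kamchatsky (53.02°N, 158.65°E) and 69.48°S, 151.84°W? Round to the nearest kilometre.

Δλ = -151.84 − 158.65 = -310.49°; wrapped into (−180°, 180°]: 49.51°.
Δφ = -69.48 − 53.02 = -122.50°.
a = sin²(Δφ/2) + cos φ₁ · cos φ₂ · sin²(Δλ/2) = 0.805622.
c = 2·atan2(√a, √(1−a)) = 2.22843 rad → d = 6371·c ≈ 14197.32 km.

14197 km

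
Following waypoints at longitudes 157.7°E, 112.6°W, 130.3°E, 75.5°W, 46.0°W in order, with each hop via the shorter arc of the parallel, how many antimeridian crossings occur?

Leg 1: +157.7° → -112.6°, shortest Δλ = 89.7° (east) — crosses 180°.
Leg 2: -112.6° → +130.3°, shortest Δλ = -117.1° (west) — crosses 180°.
Leg 3: +130.3° → -75.5°, shortest Δλ = 154.2° (east) — crosses 180°.
Leg 4: -75.5° → -46.0°, shortest Δλ = 29.5° (east) — does not cross 180°.
Total crossings: 3.

3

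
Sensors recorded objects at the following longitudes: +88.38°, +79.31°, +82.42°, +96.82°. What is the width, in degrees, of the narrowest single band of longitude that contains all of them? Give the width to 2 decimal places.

Sort the longitudes: +79.31°, +82.42°, +88.38°, +96.82°.
Eastward gaps between consecutive values (wrapping around): 3.11°, 5.96°, 8.44°, 342.49°.
Largest gap = 342.49° ⇒ minimal covering band is its complement: 360° − 342.49° = 17.51°.
Band runs from +79.31° eastward to +96.82°.

17.51°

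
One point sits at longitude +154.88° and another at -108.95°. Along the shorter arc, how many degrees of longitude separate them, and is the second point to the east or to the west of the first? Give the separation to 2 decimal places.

96.17° east

Raw difference: -108.95 − 154.88 = -263.83°.
Normalise into (−180°, 180°]: -263.83° + 360° = 96.17°.
Positive ⇒ the second point lies to the east; separation 96.17°.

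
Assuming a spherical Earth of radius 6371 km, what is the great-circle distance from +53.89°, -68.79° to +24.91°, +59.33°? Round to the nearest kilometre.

Δλ = 59.33 − -68.79 = 128.12°.
Δφ = 24.91 − 53.89 = -28.98°.
a = sin²(Δφ/2) + cos φ₁ · cos φ₂ · sin²(Δλ/2) = 0.494841.
c = 2·atan2(√a, √(1−a)) = 1.56048 rad → d = 6371·c ≈ 9941.81 km.

9942 km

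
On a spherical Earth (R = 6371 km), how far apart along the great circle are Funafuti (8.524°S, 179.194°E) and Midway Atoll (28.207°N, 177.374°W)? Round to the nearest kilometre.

Δλ = -177.374 − 179.194 = -356.568°; wrapped into (−180°, 180°]: 3.432°.
Δφ = 28.207 − -8.524 = 36.731°.
a = sin²(Δφ/2) + cos φ₁ · cos φ₂ · sin²(Δλ/2) = 0.100055.
c = 2·atan2(√a, √(1−a)) = 0.64369 rad → d = 6371·c ≈ 4100.92 km.

4101 km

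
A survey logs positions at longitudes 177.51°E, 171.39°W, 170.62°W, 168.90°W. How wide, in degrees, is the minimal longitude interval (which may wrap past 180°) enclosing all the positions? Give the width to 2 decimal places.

13.59°

Sort the longitudes: -171.39°, -170.62°, -168.90°, +177.51°.
Eastward gaps between consecutive values (wrapping around): 0.77°, 1.72°, 346.41°, 11.10°.
Largest gap = 346.41° ⇒ minimal covering band is its complement: 360° − 346.41° = 13.59°.
Band runs from +177.51° eastward to -168.90°, crossing the antimeridian.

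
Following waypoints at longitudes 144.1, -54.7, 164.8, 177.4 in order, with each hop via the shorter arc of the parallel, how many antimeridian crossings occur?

2

Leg 1: +144.1° → -54.7°, shortest Δλ = 161.2° (east) — crosses 180°.
Leg 2: -54.7° → +164.8°, shortest Δλ = -140.5° (west) — crosses 180°.
Leg 3: +164.8° → +177.4°, shortest Δλ = 12.6° (east) — does not cross 180°.
Total crossings: 2.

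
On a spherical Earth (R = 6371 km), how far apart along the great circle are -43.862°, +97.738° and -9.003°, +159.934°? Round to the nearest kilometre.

Δλ = 159.934 − 97.738 = 62.196°.
Δφ = -9.003 − -43.862 = 34.859°.
a = sin²(Δφ/2) + cos φ₁ · cos φ₂ · sin²(Δλ/2) = 0.279698.
c = 2·atan2(√a, √(1−a)) = 1.11452 rad → d = 6371·c ≈ 7100.64 km.

7101 km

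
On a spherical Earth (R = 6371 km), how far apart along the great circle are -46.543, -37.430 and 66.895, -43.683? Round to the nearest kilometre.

Δλ = -43.683 − -37.430 = -6.253°.
Δφ = 66.895 − -46.543 = 113.438°.
a = sin²(Δφ/2) + cos φ₁ · cos φ₂ · sin²(Δλ/2) = 0.699681.
c = 2·atan2(√a, √(1−a)) = 1.98162 rad → d = 6371·c ≈ 12624.88 km.

12625 km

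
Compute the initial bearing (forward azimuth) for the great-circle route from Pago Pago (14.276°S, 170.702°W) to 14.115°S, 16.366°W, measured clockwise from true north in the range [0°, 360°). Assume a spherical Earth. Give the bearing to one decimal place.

137.1°

Δλ = -16.366 − -170.702 = 154.336°.
θ = atan2( sin Δλ · cos φ₂ , cos φ₁ · sin φ₂ − sin φ₁ · cos φ₂ · cos Δλ )
  = atan2(0.42002, -0.45189) = 137.094° → normalised to [0°, 360°): 137.094°.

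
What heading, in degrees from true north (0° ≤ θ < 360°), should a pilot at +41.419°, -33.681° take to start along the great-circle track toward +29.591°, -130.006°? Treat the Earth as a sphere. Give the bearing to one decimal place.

Δλ = -130.006 − -33.681 = -96.325°.
θ = atan2( sin Δλ · cos φ₂ , cos φ₁ · sin φ₂ − sin φ₁ · cos φ₂ · cos Δλ )
  = atan2(-0.86428, 0.43368) = -63.353° → normalised to [0°, 360°): 296.647°.

296.6°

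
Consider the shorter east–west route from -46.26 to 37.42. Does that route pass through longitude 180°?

No

Signed shortest Δλ = ((37.42 − -46.26 + 180) mod 360) − 180 = 83.68°.
Going east by 83.68° from -46.26° reaches +37.42° without touching 180°.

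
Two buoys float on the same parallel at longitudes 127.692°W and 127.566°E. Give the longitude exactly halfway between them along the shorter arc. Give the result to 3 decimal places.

Signed shortest Δλ from -127.692° to +127.566° is -104.742°.
Midpoint longitude = -127.692° + (-104.742°)/2 = -127.692° − 52.371° = -180.063°.
Normalise into (−180°, 180°]: +179.937°.
(The naïve average (-127.692 + +127.566)/2 = -0.063° is on the wrong side of the globe.)

179.937°E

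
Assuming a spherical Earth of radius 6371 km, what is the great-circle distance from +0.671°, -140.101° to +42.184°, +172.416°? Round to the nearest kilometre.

Δλ = 172.416 − -140.101 = 312.517°; wrapped into (−180°, 180°]: -47.483°.
Δφ = 42.184 − 0.671 = 41.513°.
a = sin²(Δφ/2) + cos φ₁ · cos φ₂ · sin²(Δλ/2) = 0.245701.
c = 2·atan2(√a, √(1−a)) = 1.03724 rad → d = 6371·c ≈ 6608.25 km.

6608 km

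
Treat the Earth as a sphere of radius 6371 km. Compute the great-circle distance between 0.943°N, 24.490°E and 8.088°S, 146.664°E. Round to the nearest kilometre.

13562 km

Δλ = 146.664 − 24.490 = 122.174°.
Δφ = -8.088 − 0.943 = -9.031°.
a = sin²(Δφ/2) + cos φ₁ · cos φ₂ · sin²(Δλ/2) = 0.764720.
c = 2·atan2(√a, √(1−a)) = 2.12874 rad → d = 6371·c ≈ 13562.18 km.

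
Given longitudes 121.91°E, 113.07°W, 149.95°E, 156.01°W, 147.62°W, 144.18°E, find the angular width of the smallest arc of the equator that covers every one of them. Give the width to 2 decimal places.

125.02°

Sort the longitudes: -156.01°, -147.62°, -113.07°, +121.91°, +144.18°, +149.95°.
Eastward gaps between consecutive values (wrapping around): 8.39°, 34.55°, 234.98°, 22.27°, 5.77°, 54.04°.
Largest gap = 234.98° ⇒ minimal covering band is its complement: 360° − 234.98° = 125.02°.
Band runs from +121.91° eastward to -113.07°, crossing the antimeridian.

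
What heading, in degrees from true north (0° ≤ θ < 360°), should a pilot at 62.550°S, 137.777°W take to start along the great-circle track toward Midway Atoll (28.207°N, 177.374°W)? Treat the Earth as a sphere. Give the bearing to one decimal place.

325.6°

Δλ = -177.374 − -137.777 = -39.597°.
θ = atan2( sin Δλ · cos φ₂ , cos φ₁ · sin φ₂ − sin φ₁ · cos φ₂ · cos Δλ )
  = atan2(-0.56169, 0.82047) = -34.395° → normalised to [0°, 360°): 325.605°.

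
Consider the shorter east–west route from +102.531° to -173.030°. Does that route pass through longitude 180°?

Yes

Naïve |-173.030 − 102.531| = 275.561° > 180°, so the shorter arc goes the other way round — across 180°.
Signed shortest Δλ = ((-173.030 − 102.531 + 180) mod 360) − 180 = 84.439°.
Going east by 84.439° from +102.531° passes through 180° before reaching -173.030°.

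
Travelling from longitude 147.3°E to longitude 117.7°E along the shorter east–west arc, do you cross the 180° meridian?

No

Signed shortest Δλ = ((117.7 − 147.3 + 180) mod 360) − 180 = -29.6°.
Going west by 29.6° from +147.3° reaches +117.7° without touching 180°.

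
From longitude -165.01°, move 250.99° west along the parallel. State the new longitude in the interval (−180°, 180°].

-56.00°

Start at -165.01°; shift −250.99° → -416.00°.
-416.00° lies outside (−180°, 180°]; add 360° → -56.00°.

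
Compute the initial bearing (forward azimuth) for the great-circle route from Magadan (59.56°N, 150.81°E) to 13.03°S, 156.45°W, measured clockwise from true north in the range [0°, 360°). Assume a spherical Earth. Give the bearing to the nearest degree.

Δλ = -156.45 − 150.81 = -307.26°; wrapped into (−180°, 180°]: 52.74°.
θ = atan2( sin Δλ · cos φ₂ , cos φ₁ · sin φ₂ − sin φ₁ · cos φ₂ · cos Δλ )
  = atan2(0.77540, -0.62277) = 128.770° → normalised to [0°, 360°): 128.770°.

129°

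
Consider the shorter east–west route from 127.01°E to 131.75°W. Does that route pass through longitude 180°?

Yes

Naïve |-131.75 − 127.01| = 258.76° > 180°, so the shorter arc goes the other way round — across 180°.
Signed shortest Δλ = ((-131.75 − 127.01 + 180) mod 360) − 180 = 101.24°.
Going east by 101.24° from +127.01° passes through 180° before reaching -131.75°.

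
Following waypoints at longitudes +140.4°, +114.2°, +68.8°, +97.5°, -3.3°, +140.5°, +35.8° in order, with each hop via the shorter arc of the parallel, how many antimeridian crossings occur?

Leg 1: +140.4° → +114.2°, shortest Δλ = -26.2° (west) — does not cross 180°.
Leg 2: +114.2° → +68.8°, shortest Δλ = -45.4° (west) — does not cross 180°.
Leg 3: +68.8° → +97.5°, shortest Δλ = 28.7° (east) — does not cross 180°.
Leg 4: +97.5° → -3.3°, shortest Δλ = -100.8° (west) — does not cross 180°.
Leg 5: -3.3° → +140.5°, shortest Δλ = 143.8° (east) — does not cross 180°.
Leg 6: +140.5° → +35.8°, shortest Δλ = -104.7° (west) — does not cross 180°.
Total crossings: 0.

0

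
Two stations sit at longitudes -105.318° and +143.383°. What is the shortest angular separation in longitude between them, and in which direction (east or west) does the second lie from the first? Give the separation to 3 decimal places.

111.299° west

Raw difference: 143.383 − -105.318 = 248.701°.
Normalise into (−180°, 180°]: 248.701° − 360° = -111.299°.
Negative ⇒ the second point lies to the west; separation 111.299°.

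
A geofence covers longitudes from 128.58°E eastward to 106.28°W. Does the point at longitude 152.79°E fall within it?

Band width going east from +128.58° to -106.28°: ((-106.28 − 128.58) mod 360) = 125.14°.
Offset of +152.79° east of the west edge: ((152.79 − 128.58) mod 360) = 24.21°.
24.21° ≤ 125.14° ⇒ inside.

Yes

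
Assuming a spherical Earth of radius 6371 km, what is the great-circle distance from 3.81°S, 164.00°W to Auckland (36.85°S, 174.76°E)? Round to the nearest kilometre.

Δλ = 174.76 − -164.00 = 338.76°; wrapped into (−180°, 180°]: -21.24°.
Δφ = -36.85 − -3.81 = -33.04°.
a = sin²(Δφ/2) + cos φ₁ · cos φ₂ · sin²(Δλ/2) = 0.107973.
c = 2·atan2(√a, √(1−a)) = 0.66963 rad → d = 6371·c ≈ 4266.20 km.

4266 km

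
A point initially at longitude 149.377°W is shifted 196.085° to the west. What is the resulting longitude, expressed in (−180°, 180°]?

14.538°E

Start at -149.377°; shift −196.085° → -345.462°.
-345.462° lies outside (−180°, 180°]; add 360° → +14.538°.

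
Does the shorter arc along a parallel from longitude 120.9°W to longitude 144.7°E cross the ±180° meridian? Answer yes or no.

Yes

Naïve |144.7 − -120.9| = 265.6° > 180°, so the shorter arc goes the other way round — across 180°.
Signed shortest Δλ = ((144.7 − -120.9 + 180) mod 360) − 180 = -94.4°.
Going west by 94.4° from -120.9° passes through 180° before reaching +144.7°.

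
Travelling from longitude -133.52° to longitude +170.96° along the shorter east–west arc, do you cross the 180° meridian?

Yes

Naïve |170.96 − -133.52| = 304.48° > 180°, so the shorter arc goes the other way round — across 180°.
Signed shortest Δλ = ((170.96 − -133.52 + 180) mod 360) − 180 = -55.52°.
Going west by 55.52° from -133.52° passes through 180° before reaching +170.96°.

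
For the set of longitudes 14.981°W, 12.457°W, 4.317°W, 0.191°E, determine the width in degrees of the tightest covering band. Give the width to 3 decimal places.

15.172°

Sort the longitudes: -14.981°, -12.457°, -4.317°, +0.191°.
Eastward gaps between consecutive values (wrapping around): 2.524°, 8.140°, 4.508°, 344.828°.
Largest gap = 344.828° ⇒ minimal covering band is its complement: 360° − 344.828° = 15.172°.
Band runs from -14.981° eastward to +0.191°.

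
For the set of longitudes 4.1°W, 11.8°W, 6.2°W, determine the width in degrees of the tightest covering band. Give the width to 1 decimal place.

7.7°

Sort the longitudes: -11.8°, -6.2°, -4.1°.
Eastward gaps between consecutive values (wrapping around): 5.6°, 2.1°, 352.3°.
Largest gap = 352.3° ⇒ minimal covering band is its complement: 360° − 352.3° = 7.7°.
Band runs from -11.8° eastward to -4.1°.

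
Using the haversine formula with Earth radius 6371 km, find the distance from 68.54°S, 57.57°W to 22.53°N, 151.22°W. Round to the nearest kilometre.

Δλ = -151.22 − -57.57 = -93.65°.
Δφ = 22.53 − -68.54 = 91.07°.
a = sin²(Δφ/2) + cos φ₁ · cos φ₂ · sin²(Δλ/2) = 0.689058.
c = 2·atan2(√a, √(1−a)) = 1.95856 rad → d = 6371·c ≈ 12477.97 km.

12478 km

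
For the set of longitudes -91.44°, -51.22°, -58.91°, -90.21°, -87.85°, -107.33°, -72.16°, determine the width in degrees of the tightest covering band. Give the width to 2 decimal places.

56.11°

Sort the longitudes: -107.33°, -91.44°, -90.21°, -87.85°, -72.16°, -58.91°, -51.22°.
Eastward gaps between consecutive values (wrapping around): 15.89°, 1.23°, 2.36°, 15.69°, 13.25°, 7.69°, 303.89°.
Largest gap = 303.89° ⇒ minimal covering band is its complement: 360° − 303.89° = 56.11°.
Band runs from -107.33° eastward to -51.22°.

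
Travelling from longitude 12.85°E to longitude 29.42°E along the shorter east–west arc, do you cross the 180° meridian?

Signed shortest Δλ = ((29.42 − 12.85 + 180) mod 360) − 180 = 16.57°.
Going east by 16.57° from +12.85° reaches +29.42° without touching 180°.

No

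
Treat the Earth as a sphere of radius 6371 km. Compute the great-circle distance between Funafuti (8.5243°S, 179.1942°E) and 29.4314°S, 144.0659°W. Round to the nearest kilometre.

Δλ = -144.0659 − 179.1942 = -323.2601°; wrapped into (−180°, 180°]: 36.7399°.
Δφ = -29.4314 − -8.5243 = -20.9071°.
a = sin²(Δφ/2) + cos φ₁ · cos φ₂ · sin²(Δλ/2) = 0.118467.
c = 2·atan2(√a, √(1−a)) = 0.70275 rad → d = 6371·c ≈ 4477.23 km.

4477 km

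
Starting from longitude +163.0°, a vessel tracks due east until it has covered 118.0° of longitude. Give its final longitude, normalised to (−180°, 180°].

Start at +163.0°; shift +118.0° → +281.0°.
+281.0° lies outside (−180°, 180°]; subtract 360° → -79.0°.

-79.0°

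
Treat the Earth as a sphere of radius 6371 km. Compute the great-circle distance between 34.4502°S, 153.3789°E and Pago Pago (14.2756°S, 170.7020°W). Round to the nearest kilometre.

4239 km

Δλ = -170.7020 − 153.3789 = -324.0809°; wrapped into (−180°, 180°]: 35.9191°.
Δφ = -14.2756 − -34.4502 = 20.1746°.
a = sin²(Δφ/2) + cos φ₁ · cos φ₂ · sin²(Δλ/2) = 0.106658.
c = 2·atan2(√a, √(1−a)) = 0.66538 rad → d = 6371·c ≈ 4239.12 km.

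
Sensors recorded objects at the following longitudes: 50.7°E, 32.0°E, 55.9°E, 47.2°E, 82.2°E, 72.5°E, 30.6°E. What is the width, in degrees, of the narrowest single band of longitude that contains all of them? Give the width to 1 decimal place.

51.6°

Sort the longitudes: +30.6°, +32.0°, +47.2°, +50.7°, +55.9°, +72.5°, +82.2°.
Eastward gaps between consecutive values (wrapping around): 1.4°, 15.2°, 3.5°, 5.2°, 16.6°, 9.7°, 308.4°.
Largest gap = 308.4° ⇒ minimal covering band is its complement: 360° − 308.4° = 51.6°.
Band runs from +30.6° eastward to +82.2°.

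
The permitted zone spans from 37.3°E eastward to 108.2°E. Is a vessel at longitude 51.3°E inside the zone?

Yes

Band width going east from +37.3° to +108.2°: ((108.2 − 37.3) mod 360) = 70.9°.
Offset of +51.3° east of the west edge: ((51.3 − 37.3) mod 360) = 14.0°.
14.0° ≤ 70.9° ⇒ inside.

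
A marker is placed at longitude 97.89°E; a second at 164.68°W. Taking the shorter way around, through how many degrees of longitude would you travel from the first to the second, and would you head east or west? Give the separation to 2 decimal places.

Raw difference: -164.68 − 97.89 = -262.57°.
Normalise into (−180°, 180°]: -262.57° + 360° = 97.43°.
Positive ⇒ the second point lies to the east; separation 97.43°.

97.43° east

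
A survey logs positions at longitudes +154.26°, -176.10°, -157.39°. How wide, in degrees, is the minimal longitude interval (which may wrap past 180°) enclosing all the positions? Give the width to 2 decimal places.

48.35°

Sort the longitudes: -176.10°, -157.39°, +154.26°.
Eastward gaps between consecutive values (wrapping around): 18.71°, 311.65°, 29.64°.
Largest gap = 311.65° ⇒ minimal covering band is its complement: 360° − 311.65° = 48.35°.
Band runs from +154.26° eastward to -157.39°, crossing the antimeridian.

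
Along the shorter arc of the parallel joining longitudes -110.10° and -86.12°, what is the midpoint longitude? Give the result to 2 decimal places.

-98.11°

Signed shortest Δλ from -110.10° to -86.12° is +23.98°.
Midpoint longitude = -110.10° + (+23.98°)/2 = -110.10° + 11.99° = -98.11°.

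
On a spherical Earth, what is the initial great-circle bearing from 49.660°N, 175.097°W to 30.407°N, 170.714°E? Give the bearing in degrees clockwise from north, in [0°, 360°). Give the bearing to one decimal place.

Δλ = 170.714 − -175.097 = 345.811°; wrapped into (−180°, 180°]: -14.189°.
θ = atan2( sin Δλ · cos φ₂ , cos φ₁ · sin φ₂ − sin φ₁ · cos φ₂ · cos Δλ )
  = atan2(-0.21141, -0.30969) = -145.681° → normalised to [0°, 360°): 214.319°.

214.3°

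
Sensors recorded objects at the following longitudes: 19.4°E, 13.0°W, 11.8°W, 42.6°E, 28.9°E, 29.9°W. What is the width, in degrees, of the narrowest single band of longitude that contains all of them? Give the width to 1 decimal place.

Sort the longitudes: -29.9°, -13.0°, -11.8°, +19.4°, +28.9°, +42.6°.
Eastward gaps between consecutive values (wrapping around): 16.9°, 1.2°, 31.2°, 9.5°, 13.7°, 287.5°.
Largest gap = 287.5° ⇒ minimal covering band is its complement: 360° − 287.5° = 72.5°.
Band runs from -29.9° eastward to +42.6°.

72.5°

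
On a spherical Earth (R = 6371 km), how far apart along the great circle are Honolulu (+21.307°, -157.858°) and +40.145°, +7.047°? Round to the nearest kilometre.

13005 km

Δλ = 7.047 − -157.858 = 164.905°.
Δφ = 40.145 − 21.307 = 18.838°.
a = sin²(Δφ/2) + cos φ₁ · cos φ₂ · sin²(Δλ/2) = 0.726661.
c = 2·atan2(√a, √(1−a)) = 2.04128 rad → d = 6371·c ≈ 13005.03 km.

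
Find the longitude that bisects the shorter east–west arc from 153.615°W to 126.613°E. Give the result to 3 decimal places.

166.499°E

Signed shortest Δλ from -153.615° to +126.613° is -79.772°.
Midpoint longitude = -153.615° + (-79.772°)/2 = -153.615° − 39.886° = -193.501°.
Normalise into (−180°, 180°]: +166.499°.
(The naïve average (-153.615 + +126.613)/2 = -13.501° is on the wrong side of the globe.)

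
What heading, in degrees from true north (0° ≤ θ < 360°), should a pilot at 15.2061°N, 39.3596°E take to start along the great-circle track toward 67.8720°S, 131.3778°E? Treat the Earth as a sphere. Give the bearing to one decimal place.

Δλ = 131.3778 − 39.3596 = 92.0182°.
θ = atan2( sin Δλ · cos φ₂ , cos φ₁ · sin φ₂ − sin φ₁ · cos φ₂ · cos Δλ )
  = atan2(0.37644, -0.89043) = 157.083° → normalised to [0°, 360°): 157.083°.

157.1°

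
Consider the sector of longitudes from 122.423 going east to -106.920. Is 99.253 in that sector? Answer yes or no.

No

Band width going east from +122.423° to -106.920°: ((-106.920 − 122.423) mod 360) = 130.657°.
Offset of +99.253° east of the west edge: ((99.253 − 122.423) mod 360) = 336.830°.
336.830° > 130.657° ⇒ outside.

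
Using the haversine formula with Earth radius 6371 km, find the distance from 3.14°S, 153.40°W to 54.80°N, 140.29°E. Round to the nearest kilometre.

8812 km

Δλ = 140.29 − -153.40 = 293.69°; wrapped into (−180°, 180°]: -66.31°.
Δφ = 54.80 − -3.14 = 57.94°.
a = sin²(Δφ/2) + cos φ₁ · cos φ₂ · sin²(Δλ/2) = 0.406752.
c = 2·atan2(√a, √(1−a)) = 1.38320 rad → d = 6371·c ≈ 8812.38 km.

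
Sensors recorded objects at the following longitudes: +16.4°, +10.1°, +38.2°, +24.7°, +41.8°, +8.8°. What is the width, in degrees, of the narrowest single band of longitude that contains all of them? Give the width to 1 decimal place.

Sort the longitudes: +8.8°, +10.1°, +16.4°, +24.7°, +38.2°, +41.8°.
Eastward gaps between consecutive values (wrapping around): 1.3°, 6.3°, 8.3°, 13.5°, 3.6°, 327.0°.
Largest gap = 327.0° ⇒ minimal covering band is its complement: 360° − 327.0° = 33.0°.
Band runs from +8.8° eastward to +41.8°.

33.0°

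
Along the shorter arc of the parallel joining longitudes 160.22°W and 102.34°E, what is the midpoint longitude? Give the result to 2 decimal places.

151.06°E

Signed shortest Δλ from -160.22° to +102.34° is -97.44°.
Midpoint longitude = -160.22° + (-97.44°)/2 = -160.22° − 48.72° = -208.94°.
Normalise into (−180°, 180°]: +151.06°.
(The naïve average (-160.22 + +102.34)/2 = -28.94° is on the wrong side of the globe.)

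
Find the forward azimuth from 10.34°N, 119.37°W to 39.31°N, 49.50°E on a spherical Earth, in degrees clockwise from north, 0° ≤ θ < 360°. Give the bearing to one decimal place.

11.1°

Δλ = 49.50 − -119.37 = 168.87°.
θ = atan2( sin Δλ · cos φ₂ , cos φ₁ · sin φ₂ − sin φ₁ · cos φ₂ · cos Δλ )
  = atan2(0.14936, 0.75949) = 11.126° → normalised to [0°, 360°): 11.126°.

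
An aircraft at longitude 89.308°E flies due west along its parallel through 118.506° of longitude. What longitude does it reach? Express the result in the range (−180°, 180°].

29.198°W

Start at +89.308°; shift −118.506° → -29.198°.
-29.198° already lies in (−180°, 180°].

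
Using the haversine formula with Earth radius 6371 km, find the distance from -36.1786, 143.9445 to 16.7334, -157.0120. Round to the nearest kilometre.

8544 km

Δλ = -157.0120 − 143.9445 = -300.9565°; wrapped into (−180°, 180°]: 59.0435°.
Δφ = 16.7334 − -36.1786 = 52.9120°.
a = sin²(Δφ/2) + cos φ₁ · cos φ₂ · sin²(Δλ/2) = 0.386169.
c = 2·atan2(√a, √(1−a)) = 1.34112 rad → d = 6371·c ≈ 8544.28 km.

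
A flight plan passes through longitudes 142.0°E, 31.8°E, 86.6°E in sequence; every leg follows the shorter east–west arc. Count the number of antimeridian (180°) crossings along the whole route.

0

Leg 1: +142.0° → +31.8°, shortest Δλ = -110.2° (west) — does not cross 180°.
Leg 2: +31.8° → +86.6°, shortest Δλ = 54.8° (east) — does not cross 180°.
Total crossings: 0.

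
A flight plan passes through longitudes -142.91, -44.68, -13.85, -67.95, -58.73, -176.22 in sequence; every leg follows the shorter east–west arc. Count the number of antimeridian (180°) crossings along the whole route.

Leg 1: -142.91° → -44.68°, shortest Δλ = 98.23° (east) — does not cross 180°.
Leg 2: -44.68° → -13.85°, shortest Δλ = 30.83° (east) — does not cross 180°.
Leg 3: -13.85° → -67.95°, shortest Δλ = -54.1° (west) — does not cross 180°.
Leg 4: -67.95° → -58.73°, shortest Δλ = 9.22° (east) — does not cross 180°.
Leg 5: -58.73° → -176.22°, shortest Δλ = -117.49° (west) — does not cross 180°.
Total crossings: 0.

0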